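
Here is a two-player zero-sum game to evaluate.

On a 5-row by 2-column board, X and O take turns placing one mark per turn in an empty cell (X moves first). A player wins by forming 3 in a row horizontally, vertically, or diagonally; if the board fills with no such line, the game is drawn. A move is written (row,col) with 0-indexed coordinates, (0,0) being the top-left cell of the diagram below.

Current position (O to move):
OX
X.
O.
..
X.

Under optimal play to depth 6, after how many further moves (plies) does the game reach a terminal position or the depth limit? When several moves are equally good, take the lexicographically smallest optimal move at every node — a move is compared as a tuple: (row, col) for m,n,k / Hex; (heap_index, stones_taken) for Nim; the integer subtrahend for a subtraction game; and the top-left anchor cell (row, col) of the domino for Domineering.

PV length from [OX/X./O./../X.]: 5 plies

p1 O@[OX/X./O./../X.]: (1,1)[OX/XO/O./../X.]+0* (2,1)[OX/X./OO/../X.]+0 (3,0)[OX/X./O./O./X.]+0 (3,1)[OX/X./O./.O/X.]+0 (4,1)[OX/X./O./../XO]+0
p2 X@[OX/XO/O./../X.]: (2,1)[OX/XO/OX/../X.]+0* (3,0)[OX/XO/O./X./X.]+0 (3,1)[OX/XO/O./.X/X.]+0 (4,1)[OX/XO/O./../XX]+0
p3 O@[OX/XO/OX/../X.]: (3,0)[OX/XO/OX/O./X.]+0* (3,1)[OX/XO/OX/.O/X.]+0 (4,1)[OX/XO/OX/../XO]+0
p4 X@[OX/XO/OX/O./X.]: (3,1)[OX/XO/OX/OX/X.]+0* (4,1)[OX/XO/OX/O./XX]+0
p5 O@[OX/XO/OX/OX/X.]: (4,1)[OX/XO/OX/OX/XO]+0*
p6 X@[OX/XO/OX/OX/XO] terminal +0; root [OX/X./O./../X.] d6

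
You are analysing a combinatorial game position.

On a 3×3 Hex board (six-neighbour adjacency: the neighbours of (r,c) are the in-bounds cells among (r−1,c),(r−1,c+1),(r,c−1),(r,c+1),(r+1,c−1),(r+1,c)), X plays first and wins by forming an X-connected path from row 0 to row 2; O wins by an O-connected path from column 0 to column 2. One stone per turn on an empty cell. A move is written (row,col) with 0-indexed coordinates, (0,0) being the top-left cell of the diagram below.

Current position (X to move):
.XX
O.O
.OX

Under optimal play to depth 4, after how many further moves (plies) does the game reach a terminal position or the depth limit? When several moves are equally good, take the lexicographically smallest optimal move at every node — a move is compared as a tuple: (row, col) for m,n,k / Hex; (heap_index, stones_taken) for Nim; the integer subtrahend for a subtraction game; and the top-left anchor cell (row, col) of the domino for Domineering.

PV length from [.XX/O.O/.OX]: 2 plies

ply 1, X at .XX/O.O/.OX | (0,0)=-1→XXX/O.O/.OX*; (1,1)=-1→.XX/OXO/.OX; (2,0)=-1→.XX/O.O/XOX
ply 2, O at XXX/O.O/.OX | (1,1)=+1→XXX/OOO/.OX*; (2,0)=+1→XXX/O.O/OOX
ply 3: XXX/OOO/.OX is terminal -1 (X); from .XX/O.O/.OX depth 4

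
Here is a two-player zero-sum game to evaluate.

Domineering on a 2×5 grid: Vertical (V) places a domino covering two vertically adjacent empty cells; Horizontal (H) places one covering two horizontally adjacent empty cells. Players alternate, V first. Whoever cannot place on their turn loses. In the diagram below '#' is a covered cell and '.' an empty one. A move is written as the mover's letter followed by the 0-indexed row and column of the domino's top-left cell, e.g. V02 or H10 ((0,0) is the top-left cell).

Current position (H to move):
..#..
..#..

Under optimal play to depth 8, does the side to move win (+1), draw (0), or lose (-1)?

p1 H@[..#../..#..]: H00[###../..#..]-1* H03[..###/..#..]-1 H10[..#../###..]-1 H13[..#../..###]-1
p2 V@[###../..#..]: V03[####./..##.]+1* V04[###.#/..#.#]+1
p3 H@[####./..##.]: H10[####./####.]-1*
p4 V@[####./####.]: V04[#####/#####]+1*
p5 H@[#####/#####] terminal -1; root [..#../..#..] d8

value(..#../..#.., H) = -1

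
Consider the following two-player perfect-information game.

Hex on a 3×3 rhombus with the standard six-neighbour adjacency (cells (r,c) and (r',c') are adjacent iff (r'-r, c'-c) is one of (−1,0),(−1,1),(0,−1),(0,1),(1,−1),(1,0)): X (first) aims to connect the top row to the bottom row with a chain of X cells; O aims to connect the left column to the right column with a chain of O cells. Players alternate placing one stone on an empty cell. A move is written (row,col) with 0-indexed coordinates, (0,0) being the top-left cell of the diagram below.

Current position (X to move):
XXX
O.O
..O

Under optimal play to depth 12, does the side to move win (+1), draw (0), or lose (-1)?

p1 X@[XXX/O.O/..O]: (1,1)[XXX/OXO/..O]+1* (2,0)[XXX/O.O/X.O]-1 (2,1)[XXX/O.O/.XO]-1
p2 O@[XXX/OXO/..O]: (2,0)[XXX/OXO/O.O]-1* (2,1)[XXX/OXO/.OO]-1
p3 X@[XXX/OXO/O.O]: (2,1)[XXX/OXO/OXO]+1*
p4 O@[XXX/OXO/OXO] terminal -1; root [XXX/O.O/..O] d12

value(XXX/O.O/..O, X) = +1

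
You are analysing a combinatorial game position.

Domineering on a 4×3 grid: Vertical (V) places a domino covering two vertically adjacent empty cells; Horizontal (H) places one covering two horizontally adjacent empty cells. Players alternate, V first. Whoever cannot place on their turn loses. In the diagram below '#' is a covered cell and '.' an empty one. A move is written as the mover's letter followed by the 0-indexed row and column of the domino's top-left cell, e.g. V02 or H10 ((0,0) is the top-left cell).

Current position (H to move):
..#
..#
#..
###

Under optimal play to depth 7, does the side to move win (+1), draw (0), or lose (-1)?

value(..#/..#/#../###, H) = +1

ply 1, H at ..#/..#/#../### | H00=-1→###/..#/#../###; H10=+1→..#/###/#../###*; H21=-1→..#/..#/###/###
ply 2: ..#/###/#../### is terminal -1 (V); from ..#/..#/#../### depth 7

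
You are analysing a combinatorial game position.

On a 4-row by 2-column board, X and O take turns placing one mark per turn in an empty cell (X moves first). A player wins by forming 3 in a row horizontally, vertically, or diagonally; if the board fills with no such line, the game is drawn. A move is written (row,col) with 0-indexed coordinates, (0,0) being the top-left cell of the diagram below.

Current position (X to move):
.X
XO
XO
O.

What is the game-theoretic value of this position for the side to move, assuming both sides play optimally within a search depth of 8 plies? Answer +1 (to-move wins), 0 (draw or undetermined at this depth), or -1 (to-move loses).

value(.X/XO/XO/O., X) = +1

[.X/XO/XO/O.] X move#1: (0,0):+1/XX/XO/XO/O.*, (3,1):+0/.X/XO/XO/OX
[XX/XO/XO/O.] end (terminal -1, O#2); searched .X/XO/XO/O. to 8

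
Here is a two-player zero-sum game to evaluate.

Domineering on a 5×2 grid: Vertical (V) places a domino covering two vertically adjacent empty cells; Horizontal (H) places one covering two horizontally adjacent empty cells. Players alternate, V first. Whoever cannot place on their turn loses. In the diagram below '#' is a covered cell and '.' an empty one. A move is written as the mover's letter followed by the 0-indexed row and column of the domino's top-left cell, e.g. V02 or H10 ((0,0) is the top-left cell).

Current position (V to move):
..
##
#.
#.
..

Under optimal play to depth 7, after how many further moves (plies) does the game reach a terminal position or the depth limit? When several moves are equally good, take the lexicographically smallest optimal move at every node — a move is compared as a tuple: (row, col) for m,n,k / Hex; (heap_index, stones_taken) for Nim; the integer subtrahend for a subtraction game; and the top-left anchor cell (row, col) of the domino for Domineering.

[../##/#./#./..] V move#1: V21:-1/../##/##/##/..*, V31:-1/../##/#./##/.#
[../##/##/##/..] H move#2: H00:+1/##/##/##/##/..*, H40:+1/../##/##/##/##
[##/##/##/##/..] end (terminal -1, V#3); searched ../##/#./#./.. to 7

PV length from [../##/#./#./..]: 2 plies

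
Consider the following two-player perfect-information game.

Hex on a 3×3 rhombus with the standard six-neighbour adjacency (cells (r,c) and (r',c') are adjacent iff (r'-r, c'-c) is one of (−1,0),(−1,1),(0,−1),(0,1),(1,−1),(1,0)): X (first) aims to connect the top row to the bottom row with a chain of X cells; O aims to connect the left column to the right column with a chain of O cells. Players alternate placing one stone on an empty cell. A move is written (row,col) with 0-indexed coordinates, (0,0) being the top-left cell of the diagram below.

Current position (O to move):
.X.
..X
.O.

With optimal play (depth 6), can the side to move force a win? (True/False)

ply 1, O at .X./..X/.O. | (0,0)=-1→OX./..X/.O.; (0,2)=-1→.XO/..X/.O.; (1,0)=-1→.X./O.X/.O.; (1,1)=+1→.X./.OX/.O.*; (2,0)=-1→.X./..X/OO.; (2,2)=-1→.X./..X/.OO
ply 2, X at .X./.OX/.O. | (0,0)=-1→XX./.OX/.O.*; (0,2)=-1→.XX/.OX/.O.; (1,0)=-1→.X./XOX/.O.; (2,0)=-1→.X./.OX/XO.; (2,2)=-1→.X./.OX/.OX
ply 3, O at XX./.OX/.O. | (0,2)=+1→XXO/.OX/.O.*; (1,0)=+1→XX./OOX/.O.; (2,0)=+1→XX./.OX/OO.; (2,2)=+1→XX./.OX/.OO
ply 4, X at XXO/.OX/.O. | (1,0)=-1→XXO/XOX/.O.*; (2,0)=-1→XXO/.OX/XO.; (2,2)=-1→XXO/.OX/.OX
ply 5, O at XXO/XOX/.O. | (2,0)=+1→XXO/XOX/OO.*; (2,2)=-1→XXO/XOX/.OO
ply 6: XXO/XOX/OO. is terminal -1 (X); from .X./..X/.O. depth 6

O winning at [.X./..X/.O.]: True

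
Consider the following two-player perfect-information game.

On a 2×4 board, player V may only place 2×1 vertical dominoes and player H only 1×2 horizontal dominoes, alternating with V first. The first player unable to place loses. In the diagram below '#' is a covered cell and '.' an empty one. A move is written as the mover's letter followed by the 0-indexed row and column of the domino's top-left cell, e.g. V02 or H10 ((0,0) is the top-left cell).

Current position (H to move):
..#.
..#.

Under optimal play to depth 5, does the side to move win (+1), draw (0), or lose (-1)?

[..#./..#.] H move#1: H00:+1/###./..#.*, H10:+1/..#./###.
[###./..#.] V move#2: V03:-1/####/..##*
[####/..##] H move#3: H10:+1/####/####*
[####/####] end (terminal -1, V#4); searched ..#./..#. to 5

value(..#./..#., H) = +1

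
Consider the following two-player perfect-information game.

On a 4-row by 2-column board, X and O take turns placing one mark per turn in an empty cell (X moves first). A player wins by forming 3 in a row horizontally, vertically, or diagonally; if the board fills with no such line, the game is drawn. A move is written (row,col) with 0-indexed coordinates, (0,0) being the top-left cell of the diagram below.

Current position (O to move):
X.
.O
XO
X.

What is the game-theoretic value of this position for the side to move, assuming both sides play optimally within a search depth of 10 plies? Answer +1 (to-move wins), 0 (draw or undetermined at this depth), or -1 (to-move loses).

value(X./.O/XO/X., O) = +1

ply 1, O at X./.O/XO/X. | (0,1)=+1→XO/.O/XO/X.*; (1,0)=+1→X./OO/XO/X.; (3,1)=+1→X./.O/XO/XO
ply 2: XO/.O/XO/X. is terminal -1 (X); from X./.O/XO/X. depth 10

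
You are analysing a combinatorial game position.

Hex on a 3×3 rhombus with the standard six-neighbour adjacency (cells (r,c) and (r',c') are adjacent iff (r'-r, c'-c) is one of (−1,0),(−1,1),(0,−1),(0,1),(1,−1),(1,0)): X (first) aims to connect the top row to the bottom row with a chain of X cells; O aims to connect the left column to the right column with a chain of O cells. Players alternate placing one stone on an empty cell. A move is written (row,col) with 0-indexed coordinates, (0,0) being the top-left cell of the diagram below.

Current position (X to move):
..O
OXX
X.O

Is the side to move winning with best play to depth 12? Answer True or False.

X winning at [..O/OXX/X.O]: True

p1 X@[..O/OXX/X.O]: (0,0)[X.O/OXX/X.O]-1 (0,1)[.XO/OXX/X.O]+1* (2,1)[..O/OXX/XXO]-1
p2 O@[.XO/OXX/X.O] terminal -1; root [..O/OXX/X.O] d12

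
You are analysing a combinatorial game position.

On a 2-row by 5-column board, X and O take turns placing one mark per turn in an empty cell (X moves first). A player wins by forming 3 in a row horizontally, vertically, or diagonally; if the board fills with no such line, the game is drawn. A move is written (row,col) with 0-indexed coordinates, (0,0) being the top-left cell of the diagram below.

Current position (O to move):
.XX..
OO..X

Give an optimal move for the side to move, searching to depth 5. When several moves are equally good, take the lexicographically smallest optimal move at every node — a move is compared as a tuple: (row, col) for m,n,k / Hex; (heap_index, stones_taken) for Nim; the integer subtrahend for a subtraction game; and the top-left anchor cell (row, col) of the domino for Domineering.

ply 1, O at .XX../OO..X | (0,0)=-1→OXX../OO..X; (0,3)=-1→.XXO./OO..X; (0,4)=-1→.XX.O/OO..X; (1,2)=+1→.XX../OOO.X*; (1,3)=-1→.XX../OO.OX
ply 2: .XX../OOO.X is terminal -1 (X); from .XX../OO..X depth 5

O's best at [.XX../OO..X]: (1,2)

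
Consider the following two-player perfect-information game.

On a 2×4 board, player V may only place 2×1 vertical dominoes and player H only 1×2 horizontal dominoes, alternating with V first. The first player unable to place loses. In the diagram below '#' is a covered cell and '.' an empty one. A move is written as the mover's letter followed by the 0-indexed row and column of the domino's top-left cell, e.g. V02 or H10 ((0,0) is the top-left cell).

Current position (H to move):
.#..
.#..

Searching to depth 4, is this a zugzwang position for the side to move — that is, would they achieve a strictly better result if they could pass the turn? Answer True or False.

[.#../.#..] H move#1: H02:+1/.###/.#..*, H12:+1/.#../.###
[.###/.#..] V move#2: V00:-1/####/##..*
[####/##..] H move#3: H12:+1/####/####*
[####/####] end (terminal -1, V#4); searched .#../.#.. to 4
if H skipped the turn, V would face:
~ [.#../.#..] V move#1: V00:-1/##../##.., V02:+1/.##./.##.*, V03:+1/.#.#/.#.#
~ [.##./.##.] end (terminal -1, H#2); searched .#../.#.. to 4
compare (H): move=+1 vs pass=-1

zugzwang(.#../.#.., H) = False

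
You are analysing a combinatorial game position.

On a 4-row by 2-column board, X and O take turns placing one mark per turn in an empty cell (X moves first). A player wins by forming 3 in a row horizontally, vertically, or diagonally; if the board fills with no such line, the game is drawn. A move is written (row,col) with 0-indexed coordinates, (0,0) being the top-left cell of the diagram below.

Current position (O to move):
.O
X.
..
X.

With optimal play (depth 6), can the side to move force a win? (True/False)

O winning at [.O/X./../X.]: False

ply 1, O at .O/X./../X. | (0,0)=-1→OO/X./../X.; (1,1)=-1→.O/XO/../X.; (2,0)=+0→.O/X./O./X.*; (2,1)=-1→.O/X./.O/X.; (3,1)=-1→.O/X./../XO
ply 2, X at .O/X./O./X. | (0,0)=+0→XO/X./O./X.*; (1,1)=+0→.O/XX/O./X.; (2,1)=+0→.O/X./OX/X.; (3,1)=+0→.O/X./O./XX
ply 3, O at XO/X./O./X. | (1,1)=+0→XO/XO/O./X.*; (2,1)=+0→XO/X./OO/X.; (3,1)=+0→XO/X./O./XO
ply 4, X at XO/XO/O./X. | (2,1)=+0→XO/XO/OX/X.*; (3,1)=-1→XO/XO/O./XX
ply 5, O at XO/XO/OX/X. | (3,1)=+0→XO/XO/OX/XO*
ply 6: XO/XO/OX/XO is terminal +0 (X); from .O/X./../X. depth 6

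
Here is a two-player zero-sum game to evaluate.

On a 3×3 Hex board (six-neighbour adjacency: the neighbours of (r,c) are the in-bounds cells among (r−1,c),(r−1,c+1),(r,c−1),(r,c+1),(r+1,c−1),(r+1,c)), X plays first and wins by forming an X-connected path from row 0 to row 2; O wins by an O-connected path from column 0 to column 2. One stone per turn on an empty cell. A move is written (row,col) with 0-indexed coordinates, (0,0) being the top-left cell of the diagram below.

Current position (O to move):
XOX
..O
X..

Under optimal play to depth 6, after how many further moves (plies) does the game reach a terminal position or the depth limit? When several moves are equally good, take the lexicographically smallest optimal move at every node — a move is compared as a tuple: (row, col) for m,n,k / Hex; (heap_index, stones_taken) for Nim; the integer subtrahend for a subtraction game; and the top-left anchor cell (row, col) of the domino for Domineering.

PV length from [XOX/..O/X..]: 2 plies

p1 O@[XOX/..O/X..]: (1,0)[XOX/O.O/X..]-1* (1,1)[XOX/.OO/X..]-1 (2,1)[XOX/..O/XO.]-1 (2,2)[XOX/..O/X.O]-1
p2 X@[XOX/O.O/X..]: (1,1)[XOX/OXO/X..]+1* (2,1)[XOX/O.O/XX.]-1 (2,2)[XOX/O.O/X.X]-1
p3 O@[XOX/OXO/X..] terminal -1; root [XOX/..O/X..] d6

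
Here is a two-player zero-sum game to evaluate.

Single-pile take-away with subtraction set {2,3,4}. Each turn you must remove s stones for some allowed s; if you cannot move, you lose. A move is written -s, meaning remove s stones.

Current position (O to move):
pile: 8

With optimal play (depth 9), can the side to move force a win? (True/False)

ply 1, O at 8 | -2=+1→6*; -3=-1→5; -4=-1→4
ply 2, X at 6 | -2=-1→4*; -3=-1→3; -4=-1→2
ply 3, O at 4 | -2=-1→2; -3=+1→1*; -4=+1→0
ply 4: 1 is terminal -1 (X); from 8 depth 9

O winning at [8]: True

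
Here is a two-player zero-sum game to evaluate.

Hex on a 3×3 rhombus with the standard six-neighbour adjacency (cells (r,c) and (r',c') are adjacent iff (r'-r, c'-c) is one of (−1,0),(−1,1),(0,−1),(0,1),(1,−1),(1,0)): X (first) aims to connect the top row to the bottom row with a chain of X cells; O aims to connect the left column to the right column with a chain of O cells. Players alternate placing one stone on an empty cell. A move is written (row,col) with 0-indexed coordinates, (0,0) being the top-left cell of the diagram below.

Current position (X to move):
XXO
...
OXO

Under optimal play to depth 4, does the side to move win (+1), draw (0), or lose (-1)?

value(XXO/.../OXO, X) = +1

ply 1, X at XXO/.../OXO | (1,0)=-1→XXO/X../OXO; (1,1)=+1→XXO/.X./OXO*; (1,2)=-1→XXO/..X/OXO
ply 2: XXO/.X./OXO is terminal -1 (O); from XXO/.../OXO depth 4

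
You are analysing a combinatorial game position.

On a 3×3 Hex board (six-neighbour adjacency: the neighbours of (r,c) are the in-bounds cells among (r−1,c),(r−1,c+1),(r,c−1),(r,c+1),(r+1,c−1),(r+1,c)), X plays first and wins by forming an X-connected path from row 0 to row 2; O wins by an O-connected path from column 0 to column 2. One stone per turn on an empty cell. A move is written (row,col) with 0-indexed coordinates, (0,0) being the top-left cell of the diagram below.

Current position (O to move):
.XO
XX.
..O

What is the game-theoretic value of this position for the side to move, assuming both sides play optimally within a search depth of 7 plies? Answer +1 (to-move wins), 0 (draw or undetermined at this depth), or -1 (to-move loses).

p1 O@[.XO/XX./..O]: (0,0)[OXO/XX./..O]-1* (1,2)[.XO/XXO/..O]-1 (2,0)[.XO/XX./O.O]-1 (2,1)[.XO/XX./.OO]-1
p2 X@[OXO/XX./..O]: (1,2)[OXO/XXX/..O]+1* (2,0)[OXO/XX./X.O]+1 (2,1)[OXO/XX./.XO]+1
p3 O@[OXO/XXX/..O]: (2,0)[OXO/XXX/O.O]-1* (2,1)[OXO/XXX/.OO]-1
p4 X@[OXO/XXX/O.O]: (2,1)[OXO/XXX/OXO]+1*
p5 O@[OXO/XXX/OXO] terminal -1; root [.XO/XX./..O] d7

value(.XO/XX./..O, O) = -1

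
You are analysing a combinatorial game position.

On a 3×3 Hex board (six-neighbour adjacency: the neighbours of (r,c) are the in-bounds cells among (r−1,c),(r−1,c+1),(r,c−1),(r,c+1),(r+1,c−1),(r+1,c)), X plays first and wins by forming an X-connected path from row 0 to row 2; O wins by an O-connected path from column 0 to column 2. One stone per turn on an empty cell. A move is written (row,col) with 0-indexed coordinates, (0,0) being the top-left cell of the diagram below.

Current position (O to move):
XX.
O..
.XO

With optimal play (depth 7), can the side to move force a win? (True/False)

O winning at [XX./O../.XO]: True

[XX./O../.XO] O move#1: (0,2):-1/XXO/O../.XO, (1,1):+1/XX./OO./.XO*, (1,2):-1/XX./O.O/.XO, (2,0):-1/XX./O../OXO
[XX./OO./.XO] X move#2: (0,2):-1/XXX/OO./.XO*, (1,2):-1/XX./OOX/.XO, (2,0):-1/XX./OO./XXO
[XXX/OO./.XO] O move#3: (1,2):+1/XXX/OOO/.XO*, (2,0):-1/XXX/OO./OXO
[XXX/OOO/.XO] end (terminal -1, X#4); searched XX./O../.XO to 7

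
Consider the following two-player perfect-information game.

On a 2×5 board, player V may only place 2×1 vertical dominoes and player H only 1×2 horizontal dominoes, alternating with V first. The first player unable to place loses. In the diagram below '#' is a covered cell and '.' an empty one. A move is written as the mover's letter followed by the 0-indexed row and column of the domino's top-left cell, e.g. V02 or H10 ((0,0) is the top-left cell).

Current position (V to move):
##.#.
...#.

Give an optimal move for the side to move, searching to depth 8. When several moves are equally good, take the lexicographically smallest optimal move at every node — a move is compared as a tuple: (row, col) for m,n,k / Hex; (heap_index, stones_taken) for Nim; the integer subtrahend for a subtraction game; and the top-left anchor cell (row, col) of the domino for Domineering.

V's best at [##.#./...#.]: V02

[##.#./...#.] V move#1: V02:+1/####./..##.*, V04:-1/##.##/...##
[####./..##.] H move#2: H10:-1/####./####.*
[####./####.] V move#3: V04:+1/#####/#####*
[#####/#####] end (terminal -1, H#4); searched ##.#./...#. to 8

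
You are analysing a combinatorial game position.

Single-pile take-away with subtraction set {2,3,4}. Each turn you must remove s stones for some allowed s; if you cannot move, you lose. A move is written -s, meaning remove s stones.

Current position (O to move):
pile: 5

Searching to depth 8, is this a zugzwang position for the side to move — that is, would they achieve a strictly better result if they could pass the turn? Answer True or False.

[5] O move#1: -2:-1/3, -3:-1/2, -4:+1/1*
[1] end (terminal -1, X#2); searched 5 to 8
pass branch (X moves first from the same position):
  | [5] X move#1: -2:-1/3, -3:-1/2, -4:+1/1*
  | [1] end (terminal -1, O#2); searched 5 to 8
O moving scores +1; O passing scores -1

zugzwang(5, O) = False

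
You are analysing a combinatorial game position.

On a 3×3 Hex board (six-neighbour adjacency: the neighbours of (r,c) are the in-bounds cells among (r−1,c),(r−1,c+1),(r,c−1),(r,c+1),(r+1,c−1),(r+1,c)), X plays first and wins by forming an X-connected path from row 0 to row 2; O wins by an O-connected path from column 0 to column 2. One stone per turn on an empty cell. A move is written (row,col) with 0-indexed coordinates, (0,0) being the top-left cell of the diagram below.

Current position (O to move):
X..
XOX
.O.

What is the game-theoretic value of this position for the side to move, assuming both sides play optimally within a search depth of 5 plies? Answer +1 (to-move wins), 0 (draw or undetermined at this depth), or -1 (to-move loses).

[X../XOX/.O.] O move#1: (0,1):-1/XO./XOX/.O., (0,2):-1/X.O/XOX/.O., (2,0):+1/X../XOX/OO.*, (2,2):-1/X../XOX/.OO
[X../XOX/OO.] X move#2: (0,1):-1/XX./XOX/OO.*, (0,2):-1/X.X/XOX/OO., (2,2):-1/X../XOX/OOX
[XX./XOX/OO.] O move#3: (0,2):+1/XXO/XOX/OO.*, (2,2):+1/XX./XOX/OOO
[XXO/XOX/OO.] end (terminal -1, X#4); searched X../XOX/.O. to 5

value(X../XOX/.O., O) = +1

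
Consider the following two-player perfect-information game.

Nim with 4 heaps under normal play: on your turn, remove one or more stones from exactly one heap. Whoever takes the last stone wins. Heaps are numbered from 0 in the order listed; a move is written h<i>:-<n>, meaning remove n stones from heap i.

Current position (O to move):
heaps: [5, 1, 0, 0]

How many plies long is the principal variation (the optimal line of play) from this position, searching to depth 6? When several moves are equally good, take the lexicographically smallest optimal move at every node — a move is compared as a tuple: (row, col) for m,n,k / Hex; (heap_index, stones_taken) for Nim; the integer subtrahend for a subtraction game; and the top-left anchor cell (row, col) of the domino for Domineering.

PV length from [(5,1,0,0)]: 3 plies

[(5,1,0,0)] O move#1: h0:-1:-1/(4,1,0,0), h0:-2:-1/(3,1,0,0), h0:-3:-1/(2,1,0,0), h0:-4:+1/(1,1,0,0)*, h0:-5:-1/(0,1,0,0), h1:-1:-1/(5,0,0,0)
[(1,1,0,0)] X move#2: h0:-1:-1/(0,1,0,0)*, h1:-1:-1/(1,0,0,0)
[(0,1,0,0)] O move#3: h1:-1:+1/(0,0,0,0)*
[(0,0,0,0)] end (terminal -1, X#4); searched (5,1,0,0) to 6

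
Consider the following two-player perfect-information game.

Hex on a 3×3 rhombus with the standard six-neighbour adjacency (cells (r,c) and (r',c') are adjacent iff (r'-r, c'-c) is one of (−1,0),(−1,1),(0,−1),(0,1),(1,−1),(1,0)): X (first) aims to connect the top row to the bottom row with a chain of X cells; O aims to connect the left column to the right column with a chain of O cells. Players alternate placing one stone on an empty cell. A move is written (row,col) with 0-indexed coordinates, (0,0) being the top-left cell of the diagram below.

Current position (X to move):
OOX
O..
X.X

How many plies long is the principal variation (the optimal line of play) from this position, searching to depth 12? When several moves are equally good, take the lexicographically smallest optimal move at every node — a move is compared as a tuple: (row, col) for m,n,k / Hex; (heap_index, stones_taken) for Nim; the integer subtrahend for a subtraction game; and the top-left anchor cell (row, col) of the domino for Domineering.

p1 X@[OOX/O../X.X]: (1,1)[OOX/OX./X.X]+1* (1,2)[OOX/O.X/X.X]+1 (2,1)[OOX/O../XXX]+1
p2 O@[OOX/OX./X.X] terminal -1; root [OOX/O../X.X] d12

PV length from [OOX/O../X.X]: 1 ply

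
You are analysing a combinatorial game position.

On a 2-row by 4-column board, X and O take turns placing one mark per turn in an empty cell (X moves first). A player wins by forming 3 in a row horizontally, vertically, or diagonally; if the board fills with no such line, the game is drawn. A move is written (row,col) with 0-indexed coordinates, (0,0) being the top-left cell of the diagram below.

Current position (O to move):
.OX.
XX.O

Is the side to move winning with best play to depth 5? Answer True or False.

O winning at [.OX./XX.O]: False

[.OX./XX.O] O move#1: (0,0):-1/OOX./XX.O, (0,3):-1/.OXO/XX.O, (1,2):+0/.OX./XXOO*
[.OX./XXOO] X move#2: (0,0):+0/XOX./XXOO*, (0,3):+0/.OXX/XXOO
[XOX./XXOO] O move#3: (0,3):+0/XOXO/XXOO*
[XOXO/XXOO] end (terminal +0, X#4); searched .OX./XX.O to 5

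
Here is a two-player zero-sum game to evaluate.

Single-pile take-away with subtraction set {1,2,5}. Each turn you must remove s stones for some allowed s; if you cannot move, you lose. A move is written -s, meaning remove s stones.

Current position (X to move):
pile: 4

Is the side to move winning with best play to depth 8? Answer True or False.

X winning at [4]: True

p1 X@[4]: -1[3]+1* -2[2]-1
p2 O@[3]: -1[2]-1* -2[1]-1
p3 X@[2]: -1[1]-1 -2[0]+1*
p4 O@[0] terminal -1; root [4] d8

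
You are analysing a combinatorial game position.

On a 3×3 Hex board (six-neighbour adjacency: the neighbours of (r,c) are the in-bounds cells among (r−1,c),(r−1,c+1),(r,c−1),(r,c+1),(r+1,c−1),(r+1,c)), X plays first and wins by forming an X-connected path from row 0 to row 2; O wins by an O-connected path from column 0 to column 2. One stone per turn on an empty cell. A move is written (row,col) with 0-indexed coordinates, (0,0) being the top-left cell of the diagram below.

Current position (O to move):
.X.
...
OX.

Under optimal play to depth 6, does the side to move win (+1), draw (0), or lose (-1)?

value(.X./.../OX., O) = +1

ply 1, O at .X./.../OX. | (0,0)=-1→OX./.../OX.; (0,2)=-1→.XO/.../OX.; (1,0)=-1→.X./O../OX.; (1,1)=+1→.X./.O./OX.*; (1,2)=-1→.X./..O/OX.; (2,2)=-1→.X./.../OXO
ply 2, X at .X./.O./OX. | (0,0)=-1→XX./.O./OX.*; (0,2)=-1→.XX/.O./OX.; (1,0)=-1→.X./XO./OX.; (1,2)=-1→.X./.OX/OX.; (2,2)=-1→.X./.O./OXX
ply 3, O at XX./.O./OX. | (0,2)=+1→XXO/.O./OX.*; (1,0)=+1→XX./OO./OX.; (1,2)=+1→XX./.OO/OX.; (2,2)=+1→XX./.O./OXO
ply 4: XXO/.O./OX. is terminal -1 (X); from .X./.../OX. depth 6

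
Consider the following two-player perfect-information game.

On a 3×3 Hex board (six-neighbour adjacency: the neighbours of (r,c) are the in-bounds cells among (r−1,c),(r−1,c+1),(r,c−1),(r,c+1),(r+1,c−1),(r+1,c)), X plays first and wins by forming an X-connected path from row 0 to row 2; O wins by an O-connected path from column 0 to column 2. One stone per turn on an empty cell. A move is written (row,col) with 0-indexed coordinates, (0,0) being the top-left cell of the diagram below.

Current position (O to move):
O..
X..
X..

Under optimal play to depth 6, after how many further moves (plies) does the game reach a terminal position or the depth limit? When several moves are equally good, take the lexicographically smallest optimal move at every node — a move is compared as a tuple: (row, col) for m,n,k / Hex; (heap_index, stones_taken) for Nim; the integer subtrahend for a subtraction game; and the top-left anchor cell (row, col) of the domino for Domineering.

ply 1, O at O../X../X.. | (0,1)=-1→OO./X../X..*; (0,2)=-1→O.O/X../X..; (1,1)=-1→O../XO./X..; (1,2)=-1→O../X.O/X..; (2,1)=-1→O../X../XO.; (2,2)=-1→O../X../X.O
ply 2, X at OO./X../X.. | (0,2)=+1→OOX/X../X..*; (1,1)=-1→OO./XX./X..; (1,2)=-1→OO./X.X/X..; (2,1)=-1→OO./X../XX.; (2,2)=-1→OO./X../X.X
ply 3, O at OOX/X../X.. | (1,1)=-1→OOX/XO./X..*; (1,2)=-1→OOX/X.O/X..; (2,1)=-1→OOX/X../XO.; (2,2)=-1→OOX/X../X.O
ply 4, X at OOX/XO./X.. | (1,2)=+1→OOX/XOX/X..*; (2,1)=-1→OOX/XO./XX.; (2,2)=-1→OOX/XO./X.X
ply 5, O at OOX/XOX/X.. | (2,1)=-1→OOX/XOX/XO.*; (2,2)=-1→OOX/XOX/X.O
ply 6, X at OOX/XOX/XO. | (2,2)=+1→OOX/XOX/XOX*
ply 7: OOX/XOX/XOX is terminal -1 (O); from O../X../X.. depth 6

PV length from [O../X../X..]: 6 plies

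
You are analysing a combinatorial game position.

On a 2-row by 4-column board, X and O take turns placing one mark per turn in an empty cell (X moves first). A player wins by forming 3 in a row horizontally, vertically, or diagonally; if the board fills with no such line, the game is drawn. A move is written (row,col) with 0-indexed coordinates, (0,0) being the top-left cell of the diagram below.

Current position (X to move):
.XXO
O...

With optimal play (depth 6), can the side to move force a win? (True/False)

X winning at [.XXO/O...]: True

p1 X@[.XXO/O...]: (0,0)[XXXO/O...]+1* (1,1)[.XXO/OX..]+0 (1,2)[.XXO/O.X.]+0 (1,3)[.XXO/O..X]+0
p2 O@[XXXO/O...] terminal -1; root [.XXO/O...] d6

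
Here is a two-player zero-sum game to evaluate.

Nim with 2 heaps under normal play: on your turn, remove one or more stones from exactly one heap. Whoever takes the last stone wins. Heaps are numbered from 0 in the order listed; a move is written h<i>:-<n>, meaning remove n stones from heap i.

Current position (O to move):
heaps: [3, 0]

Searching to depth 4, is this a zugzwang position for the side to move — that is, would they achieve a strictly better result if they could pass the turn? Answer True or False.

zugzwang((3,0), O) = False

[(3,0)] O move#1: h0:-1:-1/(2,0), h0:-2:-1/(1,0), h0:-3:+1/(0,0)*
[(0,0)] end (terminal -1, X#2); searched (3,0) to 4
pass branch (X moves first from the same position):
  | [(3,0)] X move#1: h0:-1:-1/(2,0), h0:-2:-1/(1,0), h0:-3:+1/(0,0)*
  | [(0,0)] end (terminal -1, O#2); searched (3,0) to 4
O moving scores +1; O passing scores -1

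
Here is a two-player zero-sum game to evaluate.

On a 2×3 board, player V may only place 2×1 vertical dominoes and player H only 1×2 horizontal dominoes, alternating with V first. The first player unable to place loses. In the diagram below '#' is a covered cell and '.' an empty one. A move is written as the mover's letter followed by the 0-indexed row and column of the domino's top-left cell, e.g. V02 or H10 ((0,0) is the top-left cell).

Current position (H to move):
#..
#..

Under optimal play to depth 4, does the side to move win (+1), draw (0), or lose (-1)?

p1 H@[#../#..]: H01[###/#..]+1* H11[#../###]+1
p2 V@[###/#..] terminal -1; root [#../#..] d4

value(#../#.., H) = +1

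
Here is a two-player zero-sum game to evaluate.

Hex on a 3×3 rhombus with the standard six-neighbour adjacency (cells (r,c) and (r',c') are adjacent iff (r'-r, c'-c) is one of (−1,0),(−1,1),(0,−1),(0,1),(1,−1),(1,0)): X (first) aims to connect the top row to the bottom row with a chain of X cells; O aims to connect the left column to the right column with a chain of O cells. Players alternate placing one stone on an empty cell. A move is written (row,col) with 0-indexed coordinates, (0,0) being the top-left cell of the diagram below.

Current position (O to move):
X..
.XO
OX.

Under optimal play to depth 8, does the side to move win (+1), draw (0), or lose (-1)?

value(X../.XO/OX., O) = -1

[X../.XO/OX.] O move#1: (0,1):-1/XO./.XO/OX.*, (0,2):-1/X.O/.XO/OX., (1,0):-1/X../OXO/OX., (2,2):-1/X../.XO/OXO
[XO./.XO/OX.] X move#2: (0,2):+1/XOX/.XO/OX.*, (1,0):+1/XO./XXO/OX., (2,2):+1/XO./.XO/OXX
[XOX/.XO/OX.] end (terminal -1, O#3); searched X../.XO/OX. to 8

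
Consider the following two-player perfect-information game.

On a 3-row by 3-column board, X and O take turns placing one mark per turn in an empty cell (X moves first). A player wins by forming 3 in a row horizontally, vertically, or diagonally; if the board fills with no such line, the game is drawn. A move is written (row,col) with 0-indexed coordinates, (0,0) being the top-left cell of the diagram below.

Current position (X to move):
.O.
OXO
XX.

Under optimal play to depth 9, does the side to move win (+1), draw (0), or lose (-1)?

value(.O./OXO/XX., X) = +1

p1 X@[.O./OXO/XX.]: (0,0)[XO./OXO/XX.]+1* (0,2)[.OX/OXO/XX.]+1 (2,2)[.O./OXO/XXX]+1
p2 O@[XO./OXO/XX.]: (0,2)[XOO/OXO/XX.]-1* (2,2)[XO./OXO/XXO]-1
p3 X@[XOO/OXO/XX.]: (2,2)[XOO/OXO/XXX]+1*
p4 O@[XOO/OXO/XXX] terminal -1; root [.O./OXO/XX.] d9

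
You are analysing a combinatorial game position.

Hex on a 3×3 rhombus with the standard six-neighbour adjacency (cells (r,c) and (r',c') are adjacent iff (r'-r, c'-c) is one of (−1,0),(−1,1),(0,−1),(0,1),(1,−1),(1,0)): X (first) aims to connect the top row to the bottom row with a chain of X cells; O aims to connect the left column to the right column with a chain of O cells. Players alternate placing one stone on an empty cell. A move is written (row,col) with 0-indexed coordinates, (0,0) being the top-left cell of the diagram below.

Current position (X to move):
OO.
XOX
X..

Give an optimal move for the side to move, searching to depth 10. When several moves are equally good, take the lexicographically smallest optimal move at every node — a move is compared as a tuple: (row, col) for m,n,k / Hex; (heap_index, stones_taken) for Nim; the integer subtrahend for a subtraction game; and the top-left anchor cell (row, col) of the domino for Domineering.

X's best at [OO./XOX/X..]: (0,2)

p1 X@[OO./XOX/X..]: (0,2)[OOX/XOX/X..]+1* (2,1)[OO./XOX/XX.]-1 (2,2)[OO./XOX/X.X]-1
p2 O@[OOX/XOX/X..]: (2,1)[OOX/XOX/XO.]-1* (2,2)[OOX/XOX/X.O]-1
p3 X@[OOX/XOX/XO.]: (2,2)[OOX/XOX/XOX]+1*
p4 O@[OOX/XOX/XOX] terminal -1; root [OO./XOX/X..] d10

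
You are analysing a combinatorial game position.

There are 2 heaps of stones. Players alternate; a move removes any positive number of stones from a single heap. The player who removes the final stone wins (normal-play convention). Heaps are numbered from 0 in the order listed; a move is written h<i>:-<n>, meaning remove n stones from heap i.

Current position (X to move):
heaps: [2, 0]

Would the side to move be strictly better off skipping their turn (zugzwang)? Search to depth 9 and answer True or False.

p1 X@[(2,0)]: h0:-1[(1,0)]-1 h0:-2[(0,0)]+1*
p2 O@[(0,0)] terminal -1; root [(2,0)] d9
if X skipped the turn, O would face:
~ p1 O@[(2,0)]: h0:-1[(1,0)]-1 h0:-2[(0,0)]+1*
~ p2 X@[(0,0)] terminal -1; root [(2,0)] d9
compare (X): move=+1 vs pass=-1

zugzwang((2,0), X) = False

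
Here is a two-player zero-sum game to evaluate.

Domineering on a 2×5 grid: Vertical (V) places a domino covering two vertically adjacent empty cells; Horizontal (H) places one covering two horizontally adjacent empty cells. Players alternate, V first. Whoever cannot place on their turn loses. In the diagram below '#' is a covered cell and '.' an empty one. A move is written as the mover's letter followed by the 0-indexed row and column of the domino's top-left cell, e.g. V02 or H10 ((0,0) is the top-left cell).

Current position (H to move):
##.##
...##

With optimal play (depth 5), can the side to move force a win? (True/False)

ply 1, H at ##.##/...## | H10=-1→##.##/##.##; H11=+1→##.##/.####*
ply 2: ##.##/.#### is terminal -1 (V); from ##.##/...## depth 5

H winning at [##.##/...##]: True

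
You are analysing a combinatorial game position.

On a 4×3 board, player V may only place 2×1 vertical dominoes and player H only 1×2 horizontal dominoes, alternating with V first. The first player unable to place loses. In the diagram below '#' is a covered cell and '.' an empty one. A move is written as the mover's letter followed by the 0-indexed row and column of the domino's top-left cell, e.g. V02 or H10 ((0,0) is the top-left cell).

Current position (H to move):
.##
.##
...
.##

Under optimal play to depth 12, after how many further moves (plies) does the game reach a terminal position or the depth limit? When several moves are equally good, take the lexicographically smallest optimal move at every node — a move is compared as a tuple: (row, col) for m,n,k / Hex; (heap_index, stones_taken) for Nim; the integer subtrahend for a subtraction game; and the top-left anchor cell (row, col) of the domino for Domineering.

p1 H@[.##/.##/.../.##]: H20[.##/.##/##./.##]-1* H21[.##/.##/.##/.##]-1
p2 V@[.##/.##/##./.##]: V00[###/###/##./.##]+1*
p3 H@[###/###/##./.##] terminal -1; root [.##/.##/.../.##] d12

PV length from [.##/.##/.../.##]: 2 plies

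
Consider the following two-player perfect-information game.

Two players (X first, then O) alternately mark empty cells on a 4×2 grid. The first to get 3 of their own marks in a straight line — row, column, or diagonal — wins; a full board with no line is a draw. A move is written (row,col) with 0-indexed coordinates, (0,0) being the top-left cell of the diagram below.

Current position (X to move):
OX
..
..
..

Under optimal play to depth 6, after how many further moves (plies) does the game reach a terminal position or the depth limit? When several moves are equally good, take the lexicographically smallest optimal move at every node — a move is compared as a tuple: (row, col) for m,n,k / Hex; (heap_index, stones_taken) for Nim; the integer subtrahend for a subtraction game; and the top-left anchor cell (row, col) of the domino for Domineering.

ply 1, X at OX/../../.. | (1,0)=+0→OX/X./../..*; (1,1)=+0→OX/.X/../..; (2,0)=+0→OX/../X./..; (2,1)=+0→OX/../.X/..; (3,0)=+0→OX/../../X.; (3,1)=+0→OX/../../.X
ply 2, O at OX/X./../.. | (1,1)=+0→OX/XO/../..*; (2,0)=+0→OX/X./O./..; (2,1)=+0→OX/X./.O/..; (3,0)=+0→OX/X./../O.; (3,1)=+0→OX/X./../.O
ply 3, X at OX/XO/../.. | (2,0)=+0→OX/XO/X./..*; (2,1)=+0→OX/XO/.X/..; (3,0)=+0→OX/XO/../X.; (3,1)=+0→OX/XO/../.X
ply 4, O at OX/XO/X./.. | (2,1)=-1→OX/XO/XO/..; (3,0)=+0→OX/XO/X./O.*; (3,1)=-1→OX/XO/X./.O
ply 5, X at OX/XO/X./O. | (2,1)=+0→OX/XO/XX/O.*; (3,1)=+0→OX/XO/X./OX
ply 6, O at OX/XO/XX/O. | (3,1)=+0→OX/XO/XX/OO*
ply 7: OX/XO/XX/OO is terminal +0 (X); from OX/../../.. depth 6

PV length from [OX/../../..]: 6 plies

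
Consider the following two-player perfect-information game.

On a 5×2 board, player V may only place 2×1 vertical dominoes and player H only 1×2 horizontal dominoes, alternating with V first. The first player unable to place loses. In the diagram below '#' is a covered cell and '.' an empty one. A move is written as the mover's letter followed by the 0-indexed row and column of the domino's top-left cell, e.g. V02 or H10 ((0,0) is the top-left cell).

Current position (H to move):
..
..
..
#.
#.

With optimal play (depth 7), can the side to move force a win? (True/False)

H winning at [../../../#./#.]: True

[../../../#./#.] H move#1: H00:-1/##/../../#./#., H10:+1/../##/../#./#.*, H20:-1/../../##/#./#.
[../##/../#./#.] V move#2: V21:-1/../##/.#/##/#.*, V31:-1/../##/../##/##
[../##/.#/##/#.] H move#3: H00:+1/##/##/.#/##/#.*
[##/##/.#/##/#.] end (terminal -1, V#4); searched ../../../#./#. to 7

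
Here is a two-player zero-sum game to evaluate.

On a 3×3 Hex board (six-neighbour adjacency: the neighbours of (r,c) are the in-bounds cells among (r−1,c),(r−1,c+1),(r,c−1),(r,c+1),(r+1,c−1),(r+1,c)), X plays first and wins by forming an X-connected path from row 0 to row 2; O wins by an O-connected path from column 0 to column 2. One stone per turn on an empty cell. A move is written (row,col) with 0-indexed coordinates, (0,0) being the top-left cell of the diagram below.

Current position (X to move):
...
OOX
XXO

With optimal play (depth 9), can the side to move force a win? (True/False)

ply 1, X at .../OOX/XXO | (0,0)=-1→X../OOX/XXO; (0,1)=-1→.X./OOX/XXO; (0,2)=+1→..X/OOX/XXO*
ply 2: ..X/OOX/XXO is terminal -1 (O); from .../OOX/XXO depth 9

X winning at [.../OOX/XXO]: True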